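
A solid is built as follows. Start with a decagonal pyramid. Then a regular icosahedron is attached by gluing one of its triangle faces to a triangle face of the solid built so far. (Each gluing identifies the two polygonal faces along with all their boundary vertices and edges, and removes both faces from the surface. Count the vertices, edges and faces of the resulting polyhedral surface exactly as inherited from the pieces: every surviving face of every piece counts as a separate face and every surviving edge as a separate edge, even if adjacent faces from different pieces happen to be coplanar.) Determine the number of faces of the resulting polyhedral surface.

A decagonal pyramid: V=11, E=20, F=11.
Attach a regular icosahedron (V=12, E=30, F=20) along a 3-gon: merge 3 vertices and 3 edges, delete both glued faces → V=20, E=47, F=29.
Check: V − E + F = 20 − 47 + 29 = 2.

29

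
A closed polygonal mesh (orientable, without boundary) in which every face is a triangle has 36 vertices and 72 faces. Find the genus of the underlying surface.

1

Every face is a triangle, so 2E = 3·72 = 216, giving E = 108.
χ = V − E + F = 36 − 108 + 72 = 0.
For a closed orientable surface χ = 2 − 2g, so g = (2 − (0))/2 = 1.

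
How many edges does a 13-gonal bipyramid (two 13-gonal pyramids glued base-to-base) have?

39

A bipyramid over an n-gon has 2n triangular faces and n + 2 vertices: V = 13 + 2 = 15, E = 3·13 = 39, F = 2·13 = 26.
Check: V − E + F = 15 − 39 + 26 = 2.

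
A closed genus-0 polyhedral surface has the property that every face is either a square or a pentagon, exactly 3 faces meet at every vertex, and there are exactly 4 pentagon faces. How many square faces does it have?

Let x be the number of squares; then F = 4 + x.
Edge–face incidences: 2E = 5·4 + 4·x = 20 + 4x.
Every vertex has degree 3, so 3V = 2E.
Euler: V − E + F = 2 ⇒ (2E)/3 − E + (4 + x) = 2.
Multiply by 6: 2·(2E) − 3·(2E) + 6·(4 + x) = 12, i.e. 24 + 6x − (20 + 4x) = 12.
Collecting terms: 2x + 4 = 12, so 2x = 8, so x = 4.
Then 2E = 20 + 4·4 = 36, so E = 18, V = 2E/3 = 12, F = 4 + 4 = 8.

4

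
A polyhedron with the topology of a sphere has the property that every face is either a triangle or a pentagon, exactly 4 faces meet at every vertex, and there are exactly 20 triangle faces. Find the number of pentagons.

Let x be the number of pentagons; then F = 20 + x.
Edge–face incidences: 2E = 3·20 + 5·x = 60 + 5x.
Every vertex has degree 4, so 4V = 2E.
Euler: V − E + F = 2 ⇒ (2E)/4 − E + (20 + x) = 2.
Multiply by 8: 2·(2E) − 4·(2E) + 8·(20 + x) = 16, i.e. 160 + 8x − 2·(60 + 5x) = 16.
Collecting terms: −2x + 40 = 16, so −2x = −24, so x = 12.
Then 2E = 60 + 5·12 = 120, so E = 60, V = 2E/4 = 30, F = 20 + 12 = 32.

12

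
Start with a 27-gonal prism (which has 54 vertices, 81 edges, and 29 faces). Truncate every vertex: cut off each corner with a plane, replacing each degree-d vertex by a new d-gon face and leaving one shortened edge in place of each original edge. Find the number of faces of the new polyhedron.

Truncation replaces each original edge-end by a new vertex, so V′ = 2E = 162.
Each original edge survives, and each old vertex of degree d contributes d new edges; summing degrees gives Σd = 2E, so E′ = E + 2E = 3E = 243.
Each original face survives and each original vertex becomes one new face: F′ = F + V = 83.

83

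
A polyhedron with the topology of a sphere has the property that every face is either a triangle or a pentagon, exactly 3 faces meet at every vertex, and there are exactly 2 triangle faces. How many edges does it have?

Let x be the number of pentagons; then F = 2 + x.
Edge–face incidences: 2E = 3·2 + 5·x = 6 + 5x.
Every vertex has degree 3, so 3V = 2E.
Euler: V − E + F = 2 ⇒ (2E)/3 − E + (2 + x) = 2.
Multiply by 6: 2·(2E) − 3·(2E) + 6·(2 + x) = 12, i.e. 12 + 6x − (6 + 5x) = 12.
Collecting terms: x + 6 = 12, so x = 6.
Then 2E = 6 + 5·6 = 36, so E = 18, V = 2E/3 = 12, F = 2 + 6 = 8.

18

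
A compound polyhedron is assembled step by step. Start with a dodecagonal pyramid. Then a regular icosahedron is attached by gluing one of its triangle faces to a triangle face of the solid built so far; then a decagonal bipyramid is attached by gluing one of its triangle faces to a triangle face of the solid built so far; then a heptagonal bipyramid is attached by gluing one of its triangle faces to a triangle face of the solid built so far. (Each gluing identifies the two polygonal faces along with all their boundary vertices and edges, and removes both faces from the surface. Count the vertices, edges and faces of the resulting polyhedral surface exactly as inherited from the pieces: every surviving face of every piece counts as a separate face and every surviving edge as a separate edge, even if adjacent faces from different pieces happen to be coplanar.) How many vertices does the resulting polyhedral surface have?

A dodecagonal pyramid: V=13, E=24, F=13.
Attach a regular icosahedron (V=12, E=30, F=20) along a 3-gon: merge 3 vertices and 3 edges, delete both glued faces → V=22, E=51, F=31.
Attach a decagonal bipyramid (V=12, E=30, F=20) along a 3-gon: merge 3 vertices and 3 edges, delete both glued faces → V=31, E=78, F=49.
Attach a heptagonal bipyramid (V=9, E=21, F=14) along a 3-gon: merge 3 vertices and 3 edges, delete both glued faces → V=37, E=96, F=61.
Check: V − E + F = 37 − 96 + 61 = 2.

37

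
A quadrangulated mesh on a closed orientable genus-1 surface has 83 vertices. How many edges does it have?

166

χ = 2 − 2·1 = 0, and every face is a square so 4F = 2E.
V − E + F = 0 with E = 4F/2 gives 83 − (4/2 − 1)·F = 0, so F = 83 and E = 166.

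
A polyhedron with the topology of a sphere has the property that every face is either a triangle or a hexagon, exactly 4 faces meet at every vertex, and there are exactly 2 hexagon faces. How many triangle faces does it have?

12

Let x be the number of triangles; then F = 2 + x.
Edge–face incidences: 2E = 6·2 + 3·x = 12 + 3x.
Every vertex has degree 4, so 4V = 2E.
Euler: V − E + F = 2 ⇒ (2E)/4 − E + (2 + x) = 2.
Multiply by 8: 2·(2E) − 4·(2E) + 8·(2 + x) = 16, i.e. 16 + 8x − 2·(12 + 3x) = 16.
Collecting terms: 2x − 8 = 16, so 2x = 24, so x = 12.
Then 2E = 12 + 3·12 = 48, so E = 24, V = 2E/4 = 12, F = 2 + 12 = 14.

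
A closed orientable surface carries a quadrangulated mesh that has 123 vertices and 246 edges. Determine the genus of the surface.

1

Every face is a square and each edge borders two faces, so 4F = 2·246, giving F = 123.
χ = V − E + F = 123 − 246 + 123 = 0.
For a closed orientable surface χ = 2 − 2g, so g = (2 − (0))/2 = 1.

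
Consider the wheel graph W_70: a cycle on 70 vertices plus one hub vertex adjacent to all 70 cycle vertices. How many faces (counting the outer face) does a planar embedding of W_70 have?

71

W_70 has V = 70 + 1 = 71 vertices and E = 2·70 = 140 edges.
By Euler's formula F = 2 − V + E = 2 − 71 + 140 = 71.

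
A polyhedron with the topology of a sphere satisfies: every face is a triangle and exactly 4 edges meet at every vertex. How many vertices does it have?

Each face has 3 edges and each edge borders two faces, so 2E = 3F.
Each vertex has degree 4, so 4V = 2E and hence V = 3F/4.
Euler: V − E + F = 2 ⇒ (3F/4) − (3F/2) + F = 2.
Multiply by 8: (6 − 12 + 8)F = 16, i.e. 2F = 16.
So F = 8, E = 3·8/2 = 12, V = 3·8/4 = 6.

6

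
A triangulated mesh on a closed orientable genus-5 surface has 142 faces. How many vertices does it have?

63

χ = 2 − 2·5 = -8, and every face is a triangle so 3F = 2E.
E = 3·142/2 = 213. Then V = -8 + E − F = -8 + 213 − 142 = 63.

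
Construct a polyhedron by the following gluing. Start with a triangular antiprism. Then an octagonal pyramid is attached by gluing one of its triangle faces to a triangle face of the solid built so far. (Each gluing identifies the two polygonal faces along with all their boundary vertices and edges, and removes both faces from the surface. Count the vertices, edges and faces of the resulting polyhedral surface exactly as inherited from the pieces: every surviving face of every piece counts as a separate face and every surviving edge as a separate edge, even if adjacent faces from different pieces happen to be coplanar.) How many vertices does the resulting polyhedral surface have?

A triangular antiprism: V=6, E=12, F=8.
Attach an octagonal pyramid (V=9, E=16, F=9) along a 3-gon: merge 3 vertices and 3 edges, delete both glued faces → V=12, E=25, F=15.
Check: V − E + F = 12 − 25 + 15 = 2.

12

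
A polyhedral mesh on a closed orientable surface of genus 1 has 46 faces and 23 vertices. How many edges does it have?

For a closed orientable surface of genus 1, χ = 2 − 2·1 = 0.
E = V + F − (0) = 23 + 46 − (0) = 69.

69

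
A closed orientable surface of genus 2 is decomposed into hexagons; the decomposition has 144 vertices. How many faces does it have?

73

χ = 2 − 2·2 = -2, and every face is a hexagon so 6F = 2E.
V − E + F = -2 with E = 6F/2 gives 144 − (6/2 − 1)·F = -2, so F = 73 and E = 219.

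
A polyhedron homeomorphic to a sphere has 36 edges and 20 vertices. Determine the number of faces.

Here V − E + F = 2.
F = 2 − V + E = 2 − 20 + 36 = 18.

18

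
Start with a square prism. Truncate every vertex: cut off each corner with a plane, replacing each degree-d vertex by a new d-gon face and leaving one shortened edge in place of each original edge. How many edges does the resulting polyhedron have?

36

The base solid has V = 8, E = 12, F = 6.
Truncation replaces each original edge-end by a new vertex, so V′ = 2E = 24.
Each original edge survives, and each old vertex of degree d contributes d new edges; summing degrees gives Σd = 2E, so E′ = E + 2E = 3E = 36.
Each original face survives and each original vertex becomes one new face: F′ = F + V = 14.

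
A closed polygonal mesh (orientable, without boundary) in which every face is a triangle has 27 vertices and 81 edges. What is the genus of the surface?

1

Every face is a triangle and each edge borders two faces, so 3F = 2·81, giving F = 54.
χ = V − E + F = 27 − 81 + 54 = 0.
For a closed orientable surface χ = 2 − 2g, so g = (2 − (0))/2 = 1.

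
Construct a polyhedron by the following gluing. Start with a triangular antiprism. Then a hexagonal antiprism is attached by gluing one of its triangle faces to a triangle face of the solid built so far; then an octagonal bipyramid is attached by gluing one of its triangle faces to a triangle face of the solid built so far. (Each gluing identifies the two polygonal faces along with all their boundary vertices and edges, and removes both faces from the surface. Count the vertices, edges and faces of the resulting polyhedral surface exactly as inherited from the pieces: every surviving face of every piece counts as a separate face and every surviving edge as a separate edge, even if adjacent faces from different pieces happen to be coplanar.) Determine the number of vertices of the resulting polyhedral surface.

A triangular antiprism: V=6, E=12, F=8.
Attach a hexagonal antiprism (V=12, E=24, F=14) along a 3-gon: merge 3 vertices and 3 edges, delete both glued faces → V=15, E=33, F=20.
Attach an octagonal bipyramid (V=10, E=24, F=16) along a 3-gon: merge 3 vertices and 3 edges, delete both glued faces → V=22, E=54, F=34.
Check: V − E + F = 22 − 54 + 34 = 2.

22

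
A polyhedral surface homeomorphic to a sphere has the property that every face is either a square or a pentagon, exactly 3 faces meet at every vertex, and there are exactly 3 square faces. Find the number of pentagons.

6

Let x be the number of pentagons; then F = 3 + x.
Edge–face incidences: 2E = 4·3 + 5·x = 12 + 5x.
Every vertex has degree 3, so 3V = 2E.
Euler: V − E + F = 2 ⇒ (2E)/3 − E + (3 + x) = 2.
Multiply by 6: 2·(2E) − 3·(2E) + 6·(3 + x) = 12, i.e. 18 + 6x − (12 + 5x) = 12.
Collecting terms: x + 6 = 12, so x = 6.
Then 2E = 12 + 5·6 = 42, so E = 21, V = 2E/3 = 14, F = 3 + 6 = 9.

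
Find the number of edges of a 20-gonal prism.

60

A prism on an n-gon has two n-gon bases and n rectangular sides: V = 2·20 = 40, E = 3·20 = 60, F = 20 + 2 = 22.
Check: V − E + F = 40 − 60 + 22 = 2.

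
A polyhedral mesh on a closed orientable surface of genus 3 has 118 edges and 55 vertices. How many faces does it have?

For a closed orientable surface of genus 3, χ = 2 − 2·3 = -4.
F = -4 − V + E = -4 − 55 + 118 = 59.

59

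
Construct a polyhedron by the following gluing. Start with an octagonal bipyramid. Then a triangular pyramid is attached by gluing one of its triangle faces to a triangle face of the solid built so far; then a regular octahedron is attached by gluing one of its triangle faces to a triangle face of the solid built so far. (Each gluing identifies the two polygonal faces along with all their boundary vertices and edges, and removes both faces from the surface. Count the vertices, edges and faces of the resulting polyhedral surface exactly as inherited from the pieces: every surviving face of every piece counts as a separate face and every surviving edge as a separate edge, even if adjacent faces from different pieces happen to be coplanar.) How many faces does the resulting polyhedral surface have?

24

An octagonal bipyramid: V=10, E=24, F=16.
Attach a triangular pyramid (V=4, E=6, F=4) along a 3-gon: merge 3 vertices and 3 edges, delete both glued faces → V=11, E=27, F=18.
Attach a regular octahedron (V=6, E=12, F=8) along a 3-gon: merge 3 vertices and 3 edges, delete both glued faces → V=14, E=36, F=24.
Check: V − E + F = 14 − 36 + 24 = 2.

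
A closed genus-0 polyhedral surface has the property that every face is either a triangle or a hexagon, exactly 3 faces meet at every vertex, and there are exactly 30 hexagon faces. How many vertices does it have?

64

Let x be the number of triangles; then F = 30 + x.
Edge–face incidences: 2E = 6·30 + 3·x = 180 + 3x.
Every vertex has degree 3, so 3V = 2E.
Euler: V − E + F = 2 ⇒ (2E)/3 − E + (30 + x) = 2.
Multiply by 6: 2·(2E) − 3·(2E) + 6·(30 + x) = 12, i.e. 180 + 6x − (180 + 3x) = 12.
Collecting terms: 3x = 12, so x = 4.
Then 2E = 180 + 3·4 = 192, so E = 96, V = 2E/3 = 64, F = 30 + 4 = 34.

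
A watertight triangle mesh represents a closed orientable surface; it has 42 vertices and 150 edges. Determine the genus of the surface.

5

Every face is a triangle and each edge borders two faces, so 3F = 2·150, giving F = 100.
χ = V − E + F = 42 − 150 + 100 = -8.
For a closed orientable surface χ = 2 − 2g, so g = (2 − (-8))/2 = 5.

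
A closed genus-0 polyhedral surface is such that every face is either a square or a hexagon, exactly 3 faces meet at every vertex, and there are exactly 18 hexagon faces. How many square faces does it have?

6

Let x be the number of squares; then F = 18 + x.
Edge–face incidences: 2E = 6·18 + 4·x = 108 + 4x.
Every vertex has degree 3, so 3V = 2E.
Euler: V − E + F = 2 ⇒ (2E)/3 − E + (18 + x) = 2.
Multiply by 6: 2·(2E) − 3·(2E) + 6·(18 + x) = 12, i.e. 108 + 6x − (108 + 4x) = 12.
Collecting terms: 2x = 12, so x = 6.
Then 2E = 108 + 4·6 = 132, so E = 66, V = 2E/3 = 44, F = 18 + 6 = 24.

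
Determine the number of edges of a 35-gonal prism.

A prism on an n-gon has two n-gon bases and n rectangular sides: V = 2·35 = 70, E = 3·35 = 105, F = 35 + 2 = 37.

105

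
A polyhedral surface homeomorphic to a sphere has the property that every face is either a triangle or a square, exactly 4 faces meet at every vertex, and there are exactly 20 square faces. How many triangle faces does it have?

8

Let x be the number of triangles; then F = 20 + x.
Edge–face incidences: 2E = 4·20 + 3·x = 80 + 3x.
Every vertex has degree 4, so 4V = 2E.
Euler: V − E + F = 2 ⇒ (2E)/4 − E + (20 + x) = 2.
Multiply by 8: 2·(2E) − 4·(2E) + 8·(20 + x) = 16, i.e. 160 + 8x − 2·(80 + 3x) = 16.
Collecting terms: 2x = 16, so x = 8.
Then 2E = 80 + 3·8 = 104, so E = 52, V = 2E/4 = 26, F = 20 + 8 = 28.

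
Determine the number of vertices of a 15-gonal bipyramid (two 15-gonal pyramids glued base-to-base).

A bipyramid over an n-gon has 2n triangular faces and n + 2 vertices: V = 15 + 2 = 17, E = 3·15 = 45, F = 2·15 = 30.

17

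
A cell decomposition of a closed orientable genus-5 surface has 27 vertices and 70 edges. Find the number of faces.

For a closed orientable surface of genus 5, χ = 2 − 2·5 = -8.
F = -8 − V + E = -8 − 27 + 70 = 35.

35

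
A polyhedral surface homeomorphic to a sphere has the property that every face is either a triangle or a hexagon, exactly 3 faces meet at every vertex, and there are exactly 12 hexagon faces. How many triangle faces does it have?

Let x be the number of triangles; then F = 12 + x.
Edge–face incidences: 2E = 6·12 + 3·x = 72 + 3x.
Every vertex has degree 3, so 3V = 2E.
Euler: V − E + F = 2 ⇒ (2E)/3 − E + (12 + x) = 2.
Multiply by 6: 2·(2E) − 3·(2E) + 6·(12 + x) = 12, i.e. 72 + 6x − (72 + 3x) = 12.
Collecting terms: 3x = 12, so x = 4.
Then 2E = 72 + 3·4 = 84, so E = 42, V = 2E/3 = 28, F = 12 + 4 = 16.

4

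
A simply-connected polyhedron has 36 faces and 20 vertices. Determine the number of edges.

54

Here V − E + F = 2.
E = V + F − (2) = 20 + 36 − (2) = 54.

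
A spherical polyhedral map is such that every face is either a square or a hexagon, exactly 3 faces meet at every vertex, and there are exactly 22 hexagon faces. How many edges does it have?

78

Let x be the number of squares; then F = 22 + x.
Edge–face incidences: 2E = 6·22 + 4·x = 132 + 4x.
Every vertex has degree 3, so 3V = 2E.
Euler: V − E + F = 2 ⇒ (2E)/3 − E + (22 + x) = 2.
Multiply by 6: 2·(2E) − 3·(2E) + 6·(22 + x) = 12, i.e. 132 + 6x − (132 + 4x) = 12.
Collecting terms: 2x = 12, so x = 6.
Then 2E = 132 + 4·6 = 156, so E = 78, V = 2E/3 = 52, F = 22 + 6 = 28.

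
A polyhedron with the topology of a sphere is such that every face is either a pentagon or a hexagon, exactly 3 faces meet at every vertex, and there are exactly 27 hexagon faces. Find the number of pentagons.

Let x be the number of pentagons; then F = 27 + x.
Edge–face incidences: 2E = 6·27 + 5·x = 162 + 5x.
Every vertex has degree 3, so 3V = 2E.
Euler: V − E + F = 2 ⇒ (2E)/3 − E + (27 + x) = 2.
Multiply by 6: 2·(2E) − 3·(2E) + 6·(27 + x) = 12, i.e. 162 + 6x − (162 + 5x) = 12.
Collecting terms: x = 12.
Then 2E = 162 + 5·12 = 222, so E = 111, V = 2E/3 = 74, F = 27 + 12 = 39.

12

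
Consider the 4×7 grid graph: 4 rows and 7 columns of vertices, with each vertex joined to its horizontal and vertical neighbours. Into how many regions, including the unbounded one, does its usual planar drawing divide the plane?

19

The grid has V = 4·7 = 28 vertices and E = 4·6 + 7·3 = 45 edges.
F = 2 − V + E = 2 − 28 + 45 = 19.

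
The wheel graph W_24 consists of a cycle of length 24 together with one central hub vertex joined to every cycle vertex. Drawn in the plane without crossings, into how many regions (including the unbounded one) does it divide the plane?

W_24 has V = 24 + 1 = 25 vertices and E = 2·24 = 48 edges.
By Euler's formula F = 2 − V + E = 2 − 25 + 48 = 25.

25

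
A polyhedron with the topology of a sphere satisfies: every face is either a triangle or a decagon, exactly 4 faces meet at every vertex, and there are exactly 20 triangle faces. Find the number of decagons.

Let x be the number of decagons; then F = 20 + x.
Edge–face incidences: 2E = 3·20 + 10·x = 60 + 10x.
Every vertex has degree 4, so 4V = 2E.
Euler: V − E + F = 2 ⇒ (2E)/4 − E + (20 + x) = 2.
Multiply by 8: 2·(2E) − 4·(2E) + 8·(20 + x) = 16, i.e. 160 + 8x − 2·(60 + 10x) = 16.
Collecting terms: −12x + 40 = 16, so −12x = −24, so x = 2.
Then 2E = 60 + 10·2 = 80, so E = 40, V = 2E/4 = 20, F = 20 + 2 = 22.

2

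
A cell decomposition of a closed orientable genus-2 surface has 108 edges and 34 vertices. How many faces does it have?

72

For a closed orientable surface of genus 2, χ = 2 − 2·2 = -2.
F = -2 − V + E = -2 − 34 + 108 = 72.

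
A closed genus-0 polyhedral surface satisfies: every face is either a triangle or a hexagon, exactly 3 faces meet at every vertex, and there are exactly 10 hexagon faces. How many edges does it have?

Let x be the number of triangles; then F = 10 + x.
Edge–face incidences: 2E = 6·10 + 3·x = 60 + 3x.
Every vertex has degree 3, so 3V = 2E.
Euler: V − E + F = 2 ⇒ (2E)/3 − E + (10 + x) = 2.
Multiply by 6: 2·(2E) − 3·(2E) + 6·(10 + x) = 12, i.e. 60 + 6x − (60 + 3x) = 12.
Collecting terms: 3x = 12, so x = 4.
Then 2E = 60 + 3·4 = 72, so E = 36, V = 2E/3 = 24, F = 10 + 4 = 14.

36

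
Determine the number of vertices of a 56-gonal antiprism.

112

An antiprism on an n-gon has two n-gon caps and 2n triangles: V = 2·56 = 112, E = 4·56 = 224, F = 2·56 + 2 = 114.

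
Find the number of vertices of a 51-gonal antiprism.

102

An antiprism on an n-gon has two n-gon caps and 2n triangles: V = 2·51 = 102, E = 4·51 = 204, F = 2·51 + 2 = 104.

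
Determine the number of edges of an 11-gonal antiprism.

An antiprism on an n-gon has two n-gon caps and 2n triangles: V = 2·11 = 22, E = 4·11 = 44, F = 2·11 + 2 = 24.
Check: V − E + F = 22 − 44 + 24 = 2.

44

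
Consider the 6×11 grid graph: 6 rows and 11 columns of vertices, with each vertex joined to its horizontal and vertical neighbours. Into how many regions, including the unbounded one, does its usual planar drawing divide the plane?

51

The grid has V = 6·11 = 66 vertices and E = 6·10 + 11·5 = 115 edges.
F = 2 − V + E = 2 − 66 + 115 = 51.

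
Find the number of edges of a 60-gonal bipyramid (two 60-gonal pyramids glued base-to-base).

180

A bipyramid over an n-gon has 2n triangular faces and n + 2 vertices: V = 60 + 2 = 62, E = 3·60 = 180, F = 2·60 = 120.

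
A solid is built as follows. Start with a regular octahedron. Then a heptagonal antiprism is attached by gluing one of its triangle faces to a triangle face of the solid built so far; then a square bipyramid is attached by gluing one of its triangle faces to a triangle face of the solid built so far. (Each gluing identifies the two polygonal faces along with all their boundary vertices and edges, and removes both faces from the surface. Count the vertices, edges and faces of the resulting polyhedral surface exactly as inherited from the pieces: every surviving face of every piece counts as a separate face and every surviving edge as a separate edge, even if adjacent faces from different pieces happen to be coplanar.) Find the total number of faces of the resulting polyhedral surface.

28

A regular octahedron: V=6, E=12, F=8.
Attach a heptagonal antiprism (V=14, E=28, F=16) along a 3-gon: merge 3 vertices and 3 edges, delete both glued faces → V=17, E=37, F=22.
Attach a square bipyramid (V=6, E=12, F=8) along a 3-gon: merge 3 vertices and 3 edges, delete both glued faces → V=20, E=46, F=28.
Check: V − E + F = 20 − 46 + 28 = 2.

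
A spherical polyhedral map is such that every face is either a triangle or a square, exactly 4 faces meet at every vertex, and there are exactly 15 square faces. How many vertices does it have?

Let x be the number of triangles; then F = 15 + x.
Edge–face incidences: 2E = 4·15 + 3·x = 60 + 3x.
Every vertex has degree 4, so 4V = 2E.
Euler: V − E + F = 2 ⇒ (2E)/4 − E + (15 + x) = 2.
Multiply by 8: 2·(2E) − 4·(2E) + 8·(15 + x) = 16, i.e. 120 + 8x − 2·(60 + 3x) = 16.
Collecting terms: 2x = 16, so x = 8.
Then 2E = 60 + 3·8 = 84, so E = 42, V = 2E/4 = 21, F = 15 + 8 = 23.

21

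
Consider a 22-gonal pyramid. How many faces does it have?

A pyramid on an n-gon base has one n-gon and n triangles: V = 22 + 1 = 23, E = 2·22 = 44, F = 22 + 1 = 23.

23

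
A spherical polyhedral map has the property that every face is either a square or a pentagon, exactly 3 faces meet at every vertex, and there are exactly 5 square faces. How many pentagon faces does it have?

Let x be the number of pentagons; then F = 5 + x.
Edge–face incidences: 2E = 4·5 + 5·x = 20 + 5x.
Every vertex has degree 3, so 3V = 2E.
Euler: V − E + F = 2 ⇒ (2E)/3 − E + (5 + x) = 2.
Multiply by 6: 2·(2E) − 3·(2E) + 6·(5 + x) = 12, i.e. 30 + 6x − (20 + 5x) = 12.
Collecting terms: x + 10 = 12, so x = 2.
Then 2E = 20 + 5·2 = 30, so E = 15, V = 2E/3 = 10, F = 5 + 2 = 7.

2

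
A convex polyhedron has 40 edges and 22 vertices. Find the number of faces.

20

Here V − E + F = 2.
F = 2 − V + E = 2 − 22 + 40 = 20.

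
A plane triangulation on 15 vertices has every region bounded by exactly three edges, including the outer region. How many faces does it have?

In a plane triangulation 3F = 2E and V − E + F = 2, so F = 2V − 4 = 2·15 − 4 = 26.

26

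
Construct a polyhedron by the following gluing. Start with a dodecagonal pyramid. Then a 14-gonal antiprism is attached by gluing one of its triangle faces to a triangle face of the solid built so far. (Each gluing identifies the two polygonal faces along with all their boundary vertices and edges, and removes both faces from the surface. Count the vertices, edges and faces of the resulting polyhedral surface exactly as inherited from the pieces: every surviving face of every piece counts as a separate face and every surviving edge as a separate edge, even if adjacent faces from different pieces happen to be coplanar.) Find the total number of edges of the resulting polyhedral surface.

A dodecagonal pyramid: V=13, E=24, F=13.
Attach a 14-gonal antiprism (V=28, E=56, F=30) along a 3-gon: merge 3 vertices and 3 edges, delete both glued faces → V=38, E=77, F=41.
Check: V − E + F = 38 − 77 + 41 = 2.

77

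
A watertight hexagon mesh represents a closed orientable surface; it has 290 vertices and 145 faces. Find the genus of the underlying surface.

1

Every face is a hexagon, so 2E = 6·145 = 870, giving E = 435.
χ = V − E + F = 290 − 435 + 145 = 0.
For a closed orientable surface χ = 2 − 2g, so g = (2 − (0))/2 = 1.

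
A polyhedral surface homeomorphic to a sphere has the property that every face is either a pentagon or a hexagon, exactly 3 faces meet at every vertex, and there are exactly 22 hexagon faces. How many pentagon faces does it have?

Let x be the number of pentagons; then F = 22 + x.
Edge–face incidences: 2E = 6·22 + 5·x = 132 + 5x.
Every vertex has degree 3, so 3V = 2E.
Euler: V − E + F = 2 ⇒ (2E)/3 − E + (22 + x) = 2.
Multiply by 6: 2·(2E) − 3·(2E) + 6·(22 + x) = 12, i.e. 132 + 6x − (132 + 5x) = 12.
Collecting terms: x = 12.
Then 2E = 132 + 5·12 = 192, so E = 96, V = 2E/3 = 64, F = 22 + 12 = 34.

12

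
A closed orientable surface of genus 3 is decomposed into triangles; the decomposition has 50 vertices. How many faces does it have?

108

χ = 2 − 2·3 = -4, and every face is a triangle so 3F = 2E.
V − E + F = -4 with E = 3F/2 gives 50 − (3/2 − 1)·F = -4, so F = 108 and E = 162.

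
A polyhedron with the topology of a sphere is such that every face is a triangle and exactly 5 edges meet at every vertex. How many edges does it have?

Each face has 3 edges and each edge borders two faces, so 2E = 3F.
Each vertex has degree 5, so 5V = 2E and hence V = 3F/5.
Euler: V − E + F = 2 ⇒ (3F/5) − (3F/2) + F = 2.
Multiply by 10: (6 − 15 + 10)F = 20, i.e. 1F = 20.
So F = 20, E = 3·20/2 = 30, V = 3·20/5 = 12.

30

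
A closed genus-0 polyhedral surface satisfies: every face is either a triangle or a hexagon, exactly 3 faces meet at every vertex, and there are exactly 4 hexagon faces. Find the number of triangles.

4

Let x be the number of triangles; then F = 4 + x.
Edge–face incidences: 2E = 6·4 + 3·x = 24 + 3x.
Every vertex has degree 3, so 3V = 2E.
Euler: V − E + F = 2 ⇒ (2E)/3 − E + (4 + x) = 2.
Multiply by 6: 2·(2E) − 3·(2E) + 6·(4 + x) = 12, i.e. 24 + 6x − (24 + 3x) = 12.
Collecting terms: 3x = 12, so x = 4.
Then 2E = 24 + 3·4 = 36, so E = 18, V = 2E/3 = 12, F = 4 + 4 = 8.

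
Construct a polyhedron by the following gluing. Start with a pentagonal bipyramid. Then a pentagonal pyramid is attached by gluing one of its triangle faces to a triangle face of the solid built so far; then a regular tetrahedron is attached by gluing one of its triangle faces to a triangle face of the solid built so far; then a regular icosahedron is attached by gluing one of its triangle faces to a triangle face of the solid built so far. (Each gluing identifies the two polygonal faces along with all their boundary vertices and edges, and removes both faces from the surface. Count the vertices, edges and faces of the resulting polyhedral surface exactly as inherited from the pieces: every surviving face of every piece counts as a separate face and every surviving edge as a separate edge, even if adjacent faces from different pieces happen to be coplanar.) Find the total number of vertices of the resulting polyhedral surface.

20

A pentagonal bipyramid: V=7, E=15, F=10.
Attach a pentagonal pyramid (V=6, E=10, F=6) along a 3-gon: merge 3 vertices and 3 edges, delete both glued faces → V=10, E=22, F=14.
Attach a regular tetrahedron (V=4, E=6, F=4) along a 3-gon: merge 3 vertices and 3 edges, delete both glued faces → V=11, E=25, F=16.
Attach a regular icosahedron (V=12, E=30, F=20) along a 3-gon: merge 3 vertices and 3 edges, delete both glued faces → V=20, E=52, F=34.
Check: V − E + F = 20 − 52 + 34 = 2.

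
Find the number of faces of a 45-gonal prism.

A prism on an n-gon has two n-gon bases and n rectangular sides: V = 2·45 = 90, E = 3·45 = 135, F = 45 + 2 = 47.

47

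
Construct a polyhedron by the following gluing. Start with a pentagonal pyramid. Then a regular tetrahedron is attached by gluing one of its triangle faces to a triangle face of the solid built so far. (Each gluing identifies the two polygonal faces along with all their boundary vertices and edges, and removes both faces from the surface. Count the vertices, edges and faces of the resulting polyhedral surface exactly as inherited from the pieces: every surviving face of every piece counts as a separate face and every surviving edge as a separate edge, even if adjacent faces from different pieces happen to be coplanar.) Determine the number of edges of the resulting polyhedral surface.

13

A pentagonal pyramid: V=6, E=10, F=6.
Attach a regular tetrahedron (V=4, E=6, F=4) along a 3-gon: merge 3 vertices and 3 edges, delete both glued faces → V=7, E=13, F=8.
Check: V − E + F = 7 − 13 + 8 = 2.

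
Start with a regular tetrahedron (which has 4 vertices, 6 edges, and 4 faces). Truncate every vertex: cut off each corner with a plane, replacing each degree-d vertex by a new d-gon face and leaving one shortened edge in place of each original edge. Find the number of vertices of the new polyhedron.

12

Truncation replaces each original edge-end by a new vertex, so V′ = 2E = 12.
Each original edge survives, and each old vertex of degree d contributes d new edges; summing degrees gives Σd = 2E, so E′ = E + 2E = 3E = 18.
Each original face survives and each original vertex becomes one new face: F′ = F + V = 8.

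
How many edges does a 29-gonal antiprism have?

An antiprism on an n-gon has two n-gon caps and 2n triangles: V = 2·29 = 58, E = 4·29 = 116, F = 2·29 + 2 = 60.
Check: V − E + F = 58 − 116 + 60 = 2.

116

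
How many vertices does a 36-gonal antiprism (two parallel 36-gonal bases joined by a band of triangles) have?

An antiprism on an n-gon has two n-gon caps and 2n triangles: V = 2·36 = 72, E = 4·36 = 144, F = 2·36 + 2 = 74.
Check: V − E + F = 72 − 144 + 74 = 2.

72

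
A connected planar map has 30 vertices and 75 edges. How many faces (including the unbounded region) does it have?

Euler's formula for a connected plane graph: V − E + F = 2, so F = 2 − 30 + 75 = 47.

47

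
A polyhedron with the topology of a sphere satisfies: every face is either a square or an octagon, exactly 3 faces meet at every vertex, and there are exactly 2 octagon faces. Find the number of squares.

Let x be the number of squares; then F = 2 + x.
Edge–face incidences: 2E = 8·2 + 4·x = 16 + 4x.
Every vertex has degree 3, so 3V = 2E.
Euler: V − E + F = 2 ⇒ (2E)/3 − E + (2 + x) = 2.
Multiply by 6: 2·(2E) − 3·(2E) + 6·(2 + x) = 12, i.e. 12 + 6x − (16 + 4x) = 12.
Collecting terms: 2x − 4 = 12, so 2x = 16, so x = 8.
Then 2E = 16 + 4·8 = 48, so E = 24, V = 2E/3 = 16, F = 2 + 8 = 10.

8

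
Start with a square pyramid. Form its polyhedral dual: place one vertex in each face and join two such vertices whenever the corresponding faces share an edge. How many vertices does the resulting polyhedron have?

The base solid has V = 5, E = 8, F = 5.
The dual swaps V and F and preserves E: V′ = F = 5, E′ = E = 8, F′ = V = 5.

5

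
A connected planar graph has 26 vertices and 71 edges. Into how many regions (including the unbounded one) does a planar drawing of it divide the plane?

Euler's formula for a connected plane graph: V − E + F = 2, so F = 2 − 26 + 71 = 47.

47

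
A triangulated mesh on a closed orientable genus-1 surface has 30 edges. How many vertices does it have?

χ = 2 − 2·1 = 0, and every face is a triangle so 3F = 2E.
F = 2E/3 = 20. Then V = 0 + E − F = 0 + 30 − 20 = 10.

10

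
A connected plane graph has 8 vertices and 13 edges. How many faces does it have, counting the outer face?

7

Euler's formula for a connected plane graph: V − E + F = 2, so F = 2 − 8 + 13 = 7.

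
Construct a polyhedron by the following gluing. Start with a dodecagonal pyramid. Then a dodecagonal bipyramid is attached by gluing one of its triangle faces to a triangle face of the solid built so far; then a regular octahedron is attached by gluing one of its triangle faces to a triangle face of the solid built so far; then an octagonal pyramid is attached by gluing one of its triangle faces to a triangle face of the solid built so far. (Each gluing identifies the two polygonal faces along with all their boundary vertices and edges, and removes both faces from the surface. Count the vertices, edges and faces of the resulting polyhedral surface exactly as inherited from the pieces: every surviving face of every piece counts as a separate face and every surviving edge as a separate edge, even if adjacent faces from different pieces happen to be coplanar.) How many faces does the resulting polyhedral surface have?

48

A dodecagonal pyramid: V=13, E=24, F=13.
Attach a dodecagonal bipyramid (V=14, E=36, F=24) along a 3-gon: merge 3 vertices and 3 edges, delete both glued faces → V=24, E=57, F=35.
Attach a regular octahedron (V=6, E=12, F=8) along a 3-gon: merge 3 vertices and 3 edges, delete both glued faces → V=27, E=66, F=41.
Attach an octagonal pyramid (V=9, E=16, F=9) along a 3-gon: merge 3 vertices and 3 edges, delete both glued faces → V=33, E=79, F=48.
Check: V − E + F = 33 − 79 + 48 = 2.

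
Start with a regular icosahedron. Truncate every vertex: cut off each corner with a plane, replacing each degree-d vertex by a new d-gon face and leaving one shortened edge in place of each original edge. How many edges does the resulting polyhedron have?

The base solid has V = 12, E = 30, F = 20.
Truncation replaces each original edge-end by a new vertex, so V′ = 2E = 60.
Each original edge survives, and each old vertex of degree d contributes d new edges; summing degrees gives Σd = 2E, so E′ = E + 2E = 3E = 90.
Each original face survives and each original vertex becomes one new face: F′ = F + V = 32.

90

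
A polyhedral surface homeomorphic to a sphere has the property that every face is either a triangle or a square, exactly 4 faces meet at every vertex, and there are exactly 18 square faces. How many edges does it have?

Let x be the number of triangles; then F = 18 + x.
Edge–face incidences: 2E = 4·18 + 3·x = 72 + 3x.
Every vertex has degree 4, so 4V = 2E.
Euler: V − E + F = 2 ⇒ (2E)/4 − E + (18 + x) = 2.
Multiply by 8: 2·(2E) − 4·(2E) + 8·(18 + x) = 16, i.e. 144 + 8x − 2·(72 + 3x) = 16.
Collecting terms: 2x = 16, so x = 8.
Then 2E = 72 + 3·8 = 96, so E = 48, V = 2E/4 = 24, F = 18 + 8 = 26.

48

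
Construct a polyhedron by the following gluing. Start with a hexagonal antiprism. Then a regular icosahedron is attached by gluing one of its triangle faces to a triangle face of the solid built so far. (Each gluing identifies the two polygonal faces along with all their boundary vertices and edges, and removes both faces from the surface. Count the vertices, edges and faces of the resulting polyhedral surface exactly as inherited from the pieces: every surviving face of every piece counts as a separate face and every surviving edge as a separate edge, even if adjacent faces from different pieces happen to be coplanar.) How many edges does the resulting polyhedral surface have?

A hexagonal antiprism: V=12, E=24, F=14.
Attach a regular icosahedron (V=12, E=30, F=20) along a 3-gon: merge 3 vertices and 3 edges, delete both glued faces → V=21, E=51, F=32.
Check: V − E + F = 21 − 51 + 32 = 2.

51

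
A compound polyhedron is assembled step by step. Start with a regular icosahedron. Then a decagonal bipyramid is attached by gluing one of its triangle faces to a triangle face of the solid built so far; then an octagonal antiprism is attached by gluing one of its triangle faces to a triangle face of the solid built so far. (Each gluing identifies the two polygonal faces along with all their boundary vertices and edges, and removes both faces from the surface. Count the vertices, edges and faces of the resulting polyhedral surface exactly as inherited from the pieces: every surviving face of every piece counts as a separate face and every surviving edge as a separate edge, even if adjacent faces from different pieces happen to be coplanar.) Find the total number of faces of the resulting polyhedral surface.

A regular icosahedron: V=12, E=30, F=20.
Attach a decagonal bipyramid (V=12, E=30, F=20) along a 3-gon: merge 3 vertices and 3 edges, delete both glued faces → V=21, E=57, F=38.
Attach an octagonal antiprism (V=16, E=32, F=18) along a 3-gon: merge 3 vertices and 3 edges, delete both glued faces → V=34, E=86, F=54.
Check: V − E + F = 34 − 86 + 54 = 2.

54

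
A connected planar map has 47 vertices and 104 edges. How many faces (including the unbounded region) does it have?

59

Euler's formula for a connected plane graph: V − E + F = 2, so F = 2 − 47 + 104 = 59.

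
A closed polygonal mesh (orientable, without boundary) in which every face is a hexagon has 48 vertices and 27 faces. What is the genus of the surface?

Every face is a hexagon, so 2E = 6·27 = 162, giving E = 81.
χ = V − E + F = 48 − 81 + 27 = -6.
For a closed orientable surface χ = 2 − 2g, so g = (2 − (-6))/2 = 4.

4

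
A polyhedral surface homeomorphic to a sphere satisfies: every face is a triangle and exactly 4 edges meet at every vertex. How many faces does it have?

Each face has 3 edges and each edge borders two faces, so 2E = 3F.
Each vertex has degree 4, so 4V = 2E and hence V = 3F/4.
Euler: V − E + F = 2 ⇒ (3F/4) − (3F/2) + F = 2.
Multiply by 8: (6 − 12 + 8)F = 16, i.e. 2F = 16.
So F = 8, E = 3·8/2 = 12, V = 3·8/4 = 6.

8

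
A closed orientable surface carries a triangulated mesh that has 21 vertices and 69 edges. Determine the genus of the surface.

2

Every face is a triangle and each edge borders two faces, so 3F = 2·69, giving F = 46.
χ = V − E + F = 21 − 69 + 46 = -2.
For a closed orientable surface χ = 2 − 2g, so g = (2 − (-2))/2 = 2.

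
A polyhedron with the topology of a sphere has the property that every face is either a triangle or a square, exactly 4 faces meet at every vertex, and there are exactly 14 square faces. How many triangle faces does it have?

8

Let x be the number of triangles; then F = 14 + x.
Edge–face incidences: 2E = 4·14 + 3·x = 56 + 3x.
Every vertex has degree 4, so 4V = 2E.
Euler: V − E + F = 2 ⇒ (2E)/4 − E + (14 + x) = 2.
Multiply by 8: 2·(2E) − 4·(2E) + 8·(14 + x) = 16, i.e. 112 + 8x − 2·(56 + 3x) = 16.
Collecting terms: 2x = 16, so x = 8.
Then 2E = 56 + 3·8 = 80, so E = 40, V = 2E/4 = 20, F = 14 + 8 = 22.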